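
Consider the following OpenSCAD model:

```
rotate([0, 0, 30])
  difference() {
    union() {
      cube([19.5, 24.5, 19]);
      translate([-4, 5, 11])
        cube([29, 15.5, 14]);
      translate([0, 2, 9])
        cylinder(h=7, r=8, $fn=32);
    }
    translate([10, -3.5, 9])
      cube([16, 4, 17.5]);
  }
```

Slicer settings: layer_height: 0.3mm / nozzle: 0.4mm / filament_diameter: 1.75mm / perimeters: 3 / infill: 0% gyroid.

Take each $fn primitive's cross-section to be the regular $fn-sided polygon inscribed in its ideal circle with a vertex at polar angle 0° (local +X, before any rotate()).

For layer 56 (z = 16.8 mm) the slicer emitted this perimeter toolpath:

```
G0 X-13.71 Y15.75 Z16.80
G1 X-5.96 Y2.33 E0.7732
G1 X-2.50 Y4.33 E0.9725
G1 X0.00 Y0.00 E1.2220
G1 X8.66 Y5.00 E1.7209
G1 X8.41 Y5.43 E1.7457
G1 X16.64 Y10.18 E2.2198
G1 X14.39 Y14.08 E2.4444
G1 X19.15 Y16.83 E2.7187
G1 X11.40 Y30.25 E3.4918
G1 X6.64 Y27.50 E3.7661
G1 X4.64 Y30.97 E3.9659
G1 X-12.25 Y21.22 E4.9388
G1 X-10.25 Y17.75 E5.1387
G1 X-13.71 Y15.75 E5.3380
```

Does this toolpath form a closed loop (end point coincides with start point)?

Start point (G0): (-13.71, 15.75). End point (last G1): the path returns to the start — closed.

yes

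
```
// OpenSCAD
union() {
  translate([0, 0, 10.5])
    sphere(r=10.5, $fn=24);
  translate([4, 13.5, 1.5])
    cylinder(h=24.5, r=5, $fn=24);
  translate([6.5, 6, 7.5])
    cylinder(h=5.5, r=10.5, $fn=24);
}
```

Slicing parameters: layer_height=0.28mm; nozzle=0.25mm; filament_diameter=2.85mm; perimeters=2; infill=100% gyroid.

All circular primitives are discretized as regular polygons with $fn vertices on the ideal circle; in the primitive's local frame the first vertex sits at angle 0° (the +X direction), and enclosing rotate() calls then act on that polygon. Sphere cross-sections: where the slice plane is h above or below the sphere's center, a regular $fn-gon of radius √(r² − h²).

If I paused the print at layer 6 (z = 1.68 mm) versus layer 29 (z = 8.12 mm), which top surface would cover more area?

layer 29 (z = 8.12 mm)

Layer 6 (z = 1.68): the r=10.5 sphere contributes a regular 24-gon of circumradius √(10.5²−8.82²) = 5.697 (area = (24/2)·5.697²·sin(360°/24) = 100.81 mm²); the cylinder at (4, 13.5): section is a regular 24-gon, circumradius r=5 (area = (24/2)·5.000²·sin(360°/24) = 77.65 mm²); the cylinder at (6.5, 6) is not intersected at this z (z outside [7.5, 13]); Merging all regions: the 2 present regions are separate (no shared area or edge), so areas and boundary lengths simply add and each stays a separate island — area = 178.45 mm². So its area = 178.45 mm². Layer 29 (z = 8.12): the r=10.5 sphere contributes a regular 24-gon of circumradius √(10.5²−2.38²) = 10.227 (area = (24/2)·10.227²·sin(360°/24) = 324.82 mm²); the r=5 cylinder at (4, 13.5) gives a regular 24-gon of circumradius 5 (constant along its height) (area = (24/2)·5.000²·sin(360°/24) = 77.65 mm²); the cylinder at (6.5, 6): section is a regular 24-gon, circumradius r=10.5 (area = (24/2)·10.500²·sin(360°/24) = 342.42 mm²); Combining (union): the regions partially overlap — summed areas 744.89 mm² minus the doubly-counted overlap 216.81 mm² gives 528.08 mm² — area = 528.08 mm². So its area = 528.08 mm². Layer 29 is larger (528.08 vs 178.45 mm²).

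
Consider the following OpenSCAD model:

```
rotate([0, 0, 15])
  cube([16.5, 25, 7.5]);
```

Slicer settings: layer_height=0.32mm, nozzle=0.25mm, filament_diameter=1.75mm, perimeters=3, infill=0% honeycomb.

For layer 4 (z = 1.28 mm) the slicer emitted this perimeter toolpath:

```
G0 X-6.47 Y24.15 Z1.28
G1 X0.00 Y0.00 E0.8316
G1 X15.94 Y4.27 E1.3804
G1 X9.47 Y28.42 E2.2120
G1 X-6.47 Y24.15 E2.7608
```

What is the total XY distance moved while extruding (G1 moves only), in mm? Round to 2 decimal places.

83.01 mm

Sum the Euclidean lengths of each G1 segment: total = 83.01 mm.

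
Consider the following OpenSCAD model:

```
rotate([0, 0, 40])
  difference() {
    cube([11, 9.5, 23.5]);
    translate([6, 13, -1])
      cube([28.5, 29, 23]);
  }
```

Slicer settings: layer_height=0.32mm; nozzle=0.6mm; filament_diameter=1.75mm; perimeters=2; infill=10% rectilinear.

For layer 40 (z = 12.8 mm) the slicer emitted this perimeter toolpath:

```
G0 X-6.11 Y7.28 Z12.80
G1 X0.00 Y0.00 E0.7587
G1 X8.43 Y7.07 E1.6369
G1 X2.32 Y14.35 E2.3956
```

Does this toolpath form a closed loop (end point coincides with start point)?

Start point (G0): (-6.11, 7.28). End point (last G1): the path does not return to the start — open.

no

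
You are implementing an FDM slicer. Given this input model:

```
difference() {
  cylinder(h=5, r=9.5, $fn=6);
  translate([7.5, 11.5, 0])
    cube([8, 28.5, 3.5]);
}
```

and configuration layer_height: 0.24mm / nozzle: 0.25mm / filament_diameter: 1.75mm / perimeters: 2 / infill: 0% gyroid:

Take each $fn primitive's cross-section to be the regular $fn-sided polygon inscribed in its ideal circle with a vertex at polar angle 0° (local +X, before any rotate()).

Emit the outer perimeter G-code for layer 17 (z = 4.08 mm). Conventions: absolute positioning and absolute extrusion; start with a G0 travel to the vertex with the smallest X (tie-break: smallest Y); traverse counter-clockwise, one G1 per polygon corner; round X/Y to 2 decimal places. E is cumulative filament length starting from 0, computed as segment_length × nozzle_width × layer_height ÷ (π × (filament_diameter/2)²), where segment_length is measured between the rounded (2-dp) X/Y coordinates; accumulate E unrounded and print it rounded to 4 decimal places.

At z = 4.08 mm: the r=9.5 cylinder gives a regular 6-gon of circumradius 9.5 (constant along its height); the cube at (7.5, 11.5) does not reach this height (z outside [0, 3.5]); After the difference (first − rest): none of the subtracted shapes is present at this height, so the r=9.5 cylinder is unchanged — 1 connected region. The outline is a single polygon with 6 vertices. Extrusion per mm of travel: 0.25 × 0.24 / (π × 0.875²) = 0.024945. Accumulating E over each segment gives final E = 1.4221.

G0 X-9.50 Y0.00 Z4.08
G1 X-4.75 Y-8.23 E0.2370
G1 X4.75 Y-8.23 E0.4740
G1 X9.50 Y0.00 E0.7111
G1 X4.75 Y8.23 E0.9481
G1 X-4.75 Y8.23 E1.1851
G1 X-9.50 Y0.00 E1.4221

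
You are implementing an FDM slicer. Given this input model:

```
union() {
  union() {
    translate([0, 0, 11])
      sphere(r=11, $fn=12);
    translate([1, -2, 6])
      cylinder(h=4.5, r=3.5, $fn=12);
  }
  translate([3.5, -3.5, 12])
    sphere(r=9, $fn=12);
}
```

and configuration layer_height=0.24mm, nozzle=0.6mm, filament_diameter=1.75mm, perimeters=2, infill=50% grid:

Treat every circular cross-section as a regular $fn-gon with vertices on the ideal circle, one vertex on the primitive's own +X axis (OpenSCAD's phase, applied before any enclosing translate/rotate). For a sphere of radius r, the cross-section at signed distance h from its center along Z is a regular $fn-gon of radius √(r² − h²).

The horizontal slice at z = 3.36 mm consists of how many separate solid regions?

At z = 3.36 mm: the r=11 sphere slices to a regular 12-gon of circumradius 7.914 (√(r²−h²) with h=7.64 from center); the cylinder at (1, -2) is absent (z outside [6, 10.5]); Taking the union: only the r=11 sphere is present, so the union is just that shape — 1 connected region; the sphere at (3.5, -3.5): section is a regular 12-gon, circumradius = √(r²−h²) = √(9²−8.64²) = 2.520; Merging all regions: the r=9 sphere at (3.5, -3.5) lies entirely inside the result so far, so the union is just the result so far — 1 connected region. The result has 1 disconnected region.

1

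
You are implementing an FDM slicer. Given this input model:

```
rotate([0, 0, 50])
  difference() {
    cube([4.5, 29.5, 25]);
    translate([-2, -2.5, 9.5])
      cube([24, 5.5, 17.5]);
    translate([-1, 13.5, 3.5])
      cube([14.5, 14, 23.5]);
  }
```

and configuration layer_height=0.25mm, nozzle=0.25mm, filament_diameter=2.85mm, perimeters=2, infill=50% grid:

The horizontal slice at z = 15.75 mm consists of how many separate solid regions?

2

At z = 15.75 mm: the 4.5×29.5 cube contributes its full rectangle; the cube at (-2, -2.5) is present — its section is the full 24×5.5 rectangle; the cube at (-1, 13.5) (footprint 14.5×14) is included at this height; Taking the first minus the rest: starting from the 4.5×29.5 cube, the 24×5.5 cube at (-2, -2.5) partially overlaps it — only the 13.50 mm² overlap (of its 132.00 mm²) is removed, clipping the outline; the 14.5×14 cube at (-1, 13.5) partially overlaps it — only the 63.00 mm² overlap (of its 203.00 mm²) is removed, clipping the outline — 2 connected regions; (rotated 50° about Z; rotation is an isometry so areas/perimeters/island counts are preserved). The result has 2 disconnected regions.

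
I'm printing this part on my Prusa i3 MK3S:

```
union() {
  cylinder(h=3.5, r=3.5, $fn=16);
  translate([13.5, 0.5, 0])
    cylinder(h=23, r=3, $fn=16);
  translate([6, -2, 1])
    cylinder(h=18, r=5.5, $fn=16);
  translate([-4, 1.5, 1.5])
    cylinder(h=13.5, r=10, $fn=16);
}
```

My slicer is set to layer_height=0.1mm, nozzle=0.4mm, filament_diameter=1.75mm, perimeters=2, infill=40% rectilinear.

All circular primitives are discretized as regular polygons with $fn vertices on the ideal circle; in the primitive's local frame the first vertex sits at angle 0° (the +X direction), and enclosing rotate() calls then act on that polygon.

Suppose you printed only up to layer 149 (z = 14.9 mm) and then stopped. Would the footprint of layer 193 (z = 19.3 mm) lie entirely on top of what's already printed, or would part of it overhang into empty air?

Compare the two slices. At z = 14.9: the cylinder does not reach this height (z outside [0, 3.5]); the r=3 cylinder at (13.5, 0.5) contributes a regular 16-gon of circumradius 3 (area = (16/2)·3.000²·sin(360°/16) = 27.55 mm²); the r=5.5 cylinder at (6, -2) contributes a regular 16-gon of circumradius 5.5 (area = (16/2)·5.500²·sin(360°/16) = 92.61 mm²); the r=10 cylinder at (-4, 1.5) gives a regular 16-gon of circumradius 10 (constant along its height) (area = (16/2)·10.000²·sin(360°/16) = 306.15 mm²); Merging all regions: the regions partially overlap — summed areas 426.31 mm² minus the doubly-counted overlap 34.36 mm² gives 391.94 mm² — area = 391.94 mm². At z = 19.3: the cylinder is not intersected at this z (z outside [0, 3.5]); the r=3 cylinder at (13.5, 0.5) gives a regular 16-gon of circumradius 3 (constant along its height) (area = (16/2)·3.000²·sin(360°/16) = 27.55 mm²); the cylinder at (6, -2) is absent (z outside [1, 19]); the cylinder at (-4, 1.5) does not reach this height (z outside [1.5, 15]); Combining (union): only the r=3 cylinder at (13.5, 0.5) is present, so the union is just that shape — area = 27.55 mm². Checking containment: the cross-section at z = 19.3 is a subset of the cross-section at z = 14.9.

entirely on top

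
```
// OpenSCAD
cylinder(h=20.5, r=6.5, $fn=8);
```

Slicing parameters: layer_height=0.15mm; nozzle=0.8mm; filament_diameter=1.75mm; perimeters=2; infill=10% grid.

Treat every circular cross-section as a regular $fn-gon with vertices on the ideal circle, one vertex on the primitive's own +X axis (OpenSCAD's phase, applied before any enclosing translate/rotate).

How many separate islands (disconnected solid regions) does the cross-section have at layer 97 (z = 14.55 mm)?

At z = 14.55 mm: the cylinder: section is a regular 8-gon, circumradius r=6.5. Overall, the cross-section is a single solid region. Island count = 1.

1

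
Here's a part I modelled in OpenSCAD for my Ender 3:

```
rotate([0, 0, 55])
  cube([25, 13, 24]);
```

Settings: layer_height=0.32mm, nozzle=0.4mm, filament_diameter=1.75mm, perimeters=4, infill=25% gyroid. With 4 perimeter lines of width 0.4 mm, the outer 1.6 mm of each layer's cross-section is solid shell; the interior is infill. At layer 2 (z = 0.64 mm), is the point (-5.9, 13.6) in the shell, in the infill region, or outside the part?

shell

At z = 0.64 mm: the cube (footprint 25×13) is included at this height; (whole slice rotated 55° about Z — lengths, areas and connectivity unchanged). Overall, the cross-section is a single solid region. Undo the 55° rotation: the query point maps to (7.756, 12.634) in the un-rotated model frame. The nearest boundary edge runs (25.00, 13.00)→(0.00, 13.00); distance from the point to it = 0.37 mm. The point is inside the cross-section, 0.37 mm from the nearest boundary — within the 1.6 mm shell band (4 × 0.4).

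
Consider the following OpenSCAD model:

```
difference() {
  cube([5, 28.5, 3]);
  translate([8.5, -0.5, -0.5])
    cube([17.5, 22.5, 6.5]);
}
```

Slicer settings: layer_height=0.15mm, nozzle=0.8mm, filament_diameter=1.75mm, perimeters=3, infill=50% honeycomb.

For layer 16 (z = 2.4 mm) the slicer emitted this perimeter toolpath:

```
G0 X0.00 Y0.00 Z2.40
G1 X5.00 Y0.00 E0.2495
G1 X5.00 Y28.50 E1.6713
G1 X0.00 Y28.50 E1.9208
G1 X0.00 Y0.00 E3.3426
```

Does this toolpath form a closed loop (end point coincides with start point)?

yes

Start point (G0): (0.00, 0.00). End point (last G1): the path returns to the start — closed.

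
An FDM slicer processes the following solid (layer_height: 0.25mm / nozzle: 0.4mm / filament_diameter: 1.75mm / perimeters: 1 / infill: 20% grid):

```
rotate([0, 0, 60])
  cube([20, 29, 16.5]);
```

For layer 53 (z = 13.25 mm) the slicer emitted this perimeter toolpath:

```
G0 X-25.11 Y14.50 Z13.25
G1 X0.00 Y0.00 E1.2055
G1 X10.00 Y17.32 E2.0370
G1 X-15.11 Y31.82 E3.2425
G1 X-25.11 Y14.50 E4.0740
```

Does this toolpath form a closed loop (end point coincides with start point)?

Start point (G0): (-25.11, 14.50). End point (last G1): the path returns to the start — closed.

yes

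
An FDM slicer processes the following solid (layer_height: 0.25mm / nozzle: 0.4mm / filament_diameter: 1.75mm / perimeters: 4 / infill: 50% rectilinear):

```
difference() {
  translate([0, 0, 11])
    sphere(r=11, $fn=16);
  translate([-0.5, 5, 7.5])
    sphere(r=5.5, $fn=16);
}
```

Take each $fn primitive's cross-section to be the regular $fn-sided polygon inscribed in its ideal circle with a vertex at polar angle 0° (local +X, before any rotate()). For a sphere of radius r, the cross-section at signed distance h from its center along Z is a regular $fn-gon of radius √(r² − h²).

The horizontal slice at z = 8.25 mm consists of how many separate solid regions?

1

At z = 8.25 mm: the r=11 sphere slices to a regular 16-gon of circumradius 10.651 (√(r²−h²) with h=2.75 from center); the r=5.5 sphere at (-0.5, 5) contributes a regular 16-gon of circumradius √(5.5²−0.75²) = 5.449; Taking the first minus the rest: starting from the r=11 sphere, the r=5.5 sphere at (-0.5, 5) lies wholly inside it (removes its full 90.89 mm² and its 34.02 mm outline becomes a hole wall) — 1 connected region with 1 hole. The result has 1 disconnected region.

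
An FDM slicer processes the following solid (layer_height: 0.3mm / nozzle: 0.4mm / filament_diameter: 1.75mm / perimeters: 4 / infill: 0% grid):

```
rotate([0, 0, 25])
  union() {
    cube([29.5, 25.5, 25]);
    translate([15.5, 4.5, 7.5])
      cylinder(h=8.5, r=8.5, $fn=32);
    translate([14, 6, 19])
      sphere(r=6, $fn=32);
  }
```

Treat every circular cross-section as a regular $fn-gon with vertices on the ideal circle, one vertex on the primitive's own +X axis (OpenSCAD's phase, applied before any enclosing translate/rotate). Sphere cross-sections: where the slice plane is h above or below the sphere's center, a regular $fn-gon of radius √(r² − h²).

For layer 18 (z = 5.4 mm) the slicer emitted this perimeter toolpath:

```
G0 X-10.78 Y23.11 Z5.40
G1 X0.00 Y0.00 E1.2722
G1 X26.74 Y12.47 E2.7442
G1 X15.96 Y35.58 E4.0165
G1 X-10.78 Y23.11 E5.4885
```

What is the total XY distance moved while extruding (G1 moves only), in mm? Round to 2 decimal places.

Sum the Euclidean lengths of each G1 segment: total = 110.01 mm.

110.01 mm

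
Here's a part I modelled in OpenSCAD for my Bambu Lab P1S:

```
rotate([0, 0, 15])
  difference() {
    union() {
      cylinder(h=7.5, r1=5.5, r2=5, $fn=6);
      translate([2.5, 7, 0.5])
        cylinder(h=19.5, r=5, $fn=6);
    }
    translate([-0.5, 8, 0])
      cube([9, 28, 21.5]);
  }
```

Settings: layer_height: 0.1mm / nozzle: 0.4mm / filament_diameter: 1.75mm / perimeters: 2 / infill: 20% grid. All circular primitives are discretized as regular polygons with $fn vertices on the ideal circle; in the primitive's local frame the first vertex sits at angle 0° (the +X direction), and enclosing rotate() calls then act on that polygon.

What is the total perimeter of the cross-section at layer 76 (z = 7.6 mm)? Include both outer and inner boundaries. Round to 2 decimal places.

30.04 mm

At z = 7.6 mm: the cone does not reach this height (z outside [0, 7.5]); the cylinder at (2.5, 7): section is a regular 6-gon, circumradius r=5 (perimeter = 2·6·5.000·sin(180°/6) = 30.00 mm); Combining (union): only the r=5 cylinder at (2.5, 7) is present, so the union is just that shape — boundary = 30.00 mm; the 9×28 cube at (-0.5, 8) contributes its full rectangle (perimeter 74.00 mm); After the difference (first − rest): starting from that combined region, the 9×28 cube at (-0.5, 8) partially overlaps it — only the 21.30 mm² overlap (of its 252.00 mm²) is removed, clipping the outline — boundary = 30.04 mm; (whole slice rotated 15° about Z — lengths, areas and connectivity unchanged). Overall, the cross-section is a single solid region. Total boundary length (outer) = 30.04 mm.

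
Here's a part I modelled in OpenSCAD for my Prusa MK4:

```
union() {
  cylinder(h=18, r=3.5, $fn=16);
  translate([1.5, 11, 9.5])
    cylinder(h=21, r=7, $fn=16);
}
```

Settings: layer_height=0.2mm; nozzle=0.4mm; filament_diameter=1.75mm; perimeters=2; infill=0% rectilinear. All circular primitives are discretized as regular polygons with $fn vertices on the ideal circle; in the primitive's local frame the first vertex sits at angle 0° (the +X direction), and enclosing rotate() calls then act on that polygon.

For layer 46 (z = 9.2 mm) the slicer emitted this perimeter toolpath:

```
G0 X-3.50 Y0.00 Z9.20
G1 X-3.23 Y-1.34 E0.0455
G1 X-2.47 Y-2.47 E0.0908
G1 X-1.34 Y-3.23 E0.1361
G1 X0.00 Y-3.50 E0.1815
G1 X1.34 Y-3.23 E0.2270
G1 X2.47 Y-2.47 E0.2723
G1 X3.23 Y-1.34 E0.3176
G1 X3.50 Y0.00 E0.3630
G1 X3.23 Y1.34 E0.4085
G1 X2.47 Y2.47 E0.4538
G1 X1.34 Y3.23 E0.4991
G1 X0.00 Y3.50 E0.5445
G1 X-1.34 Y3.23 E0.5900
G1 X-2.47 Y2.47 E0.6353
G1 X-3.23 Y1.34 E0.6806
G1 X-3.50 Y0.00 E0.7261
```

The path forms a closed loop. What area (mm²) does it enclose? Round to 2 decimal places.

Apply the shoelace formula to the sequence of (X, Y) vertices; enclosed area = 37.43 mm².

37.43 mm²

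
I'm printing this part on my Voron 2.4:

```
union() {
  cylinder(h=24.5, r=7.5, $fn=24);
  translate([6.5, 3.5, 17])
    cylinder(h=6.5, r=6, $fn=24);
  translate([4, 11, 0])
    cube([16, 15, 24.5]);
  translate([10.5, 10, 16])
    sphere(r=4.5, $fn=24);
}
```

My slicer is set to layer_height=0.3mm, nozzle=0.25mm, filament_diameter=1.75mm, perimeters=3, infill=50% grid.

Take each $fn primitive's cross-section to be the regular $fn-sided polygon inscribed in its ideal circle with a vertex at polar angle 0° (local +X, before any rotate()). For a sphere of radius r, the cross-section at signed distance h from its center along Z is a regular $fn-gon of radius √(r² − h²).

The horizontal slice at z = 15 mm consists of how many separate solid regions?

At z = 15 mm: the r=7.5 cylinder gives a regular 24-gon of circumradius 7.5 (constant along its height); the cylinder at (6.5, 3.5) is absent (z outside [17, 23.5]); the 16×15 cube at (4, 11) contributes its full rectangle; the r=4.5 sphere at (10.5, 10) slices to a regular 24-gon of circumradius 4.387 (√(r²−h²) with h=1 from center); Combining (union): the regions partially overlap (shared area 21.25 mm²), so overlapping operands fuse into one piece — 2 connected regions. The result has 2 disconnected regions.

2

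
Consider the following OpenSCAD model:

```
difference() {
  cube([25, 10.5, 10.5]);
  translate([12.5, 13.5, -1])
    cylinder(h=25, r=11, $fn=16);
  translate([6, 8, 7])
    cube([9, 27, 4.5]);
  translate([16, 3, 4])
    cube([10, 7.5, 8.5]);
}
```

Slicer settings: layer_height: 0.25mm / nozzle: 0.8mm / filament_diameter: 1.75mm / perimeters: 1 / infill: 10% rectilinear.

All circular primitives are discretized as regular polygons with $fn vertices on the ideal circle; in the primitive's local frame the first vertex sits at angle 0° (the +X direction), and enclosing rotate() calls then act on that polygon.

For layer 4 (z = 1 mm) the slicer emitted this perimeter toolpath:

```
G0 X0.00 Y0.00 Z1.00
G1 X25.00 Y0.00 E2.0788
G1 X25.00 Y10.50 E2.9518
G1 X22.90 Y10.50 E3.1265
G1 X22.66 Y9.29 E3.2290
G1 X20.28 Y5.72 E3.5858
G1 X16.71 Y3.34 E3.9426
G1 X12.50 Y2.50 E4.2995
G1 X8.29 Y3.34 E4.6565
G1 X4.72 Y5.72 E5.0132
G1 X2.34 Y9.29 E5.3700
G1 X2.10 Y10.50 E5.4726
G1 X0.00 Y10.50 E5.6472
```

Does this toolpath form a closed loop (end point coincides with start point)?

no

Start point (G0): (0.00, 0.00). End point (last G1): the path does not return to the start — open.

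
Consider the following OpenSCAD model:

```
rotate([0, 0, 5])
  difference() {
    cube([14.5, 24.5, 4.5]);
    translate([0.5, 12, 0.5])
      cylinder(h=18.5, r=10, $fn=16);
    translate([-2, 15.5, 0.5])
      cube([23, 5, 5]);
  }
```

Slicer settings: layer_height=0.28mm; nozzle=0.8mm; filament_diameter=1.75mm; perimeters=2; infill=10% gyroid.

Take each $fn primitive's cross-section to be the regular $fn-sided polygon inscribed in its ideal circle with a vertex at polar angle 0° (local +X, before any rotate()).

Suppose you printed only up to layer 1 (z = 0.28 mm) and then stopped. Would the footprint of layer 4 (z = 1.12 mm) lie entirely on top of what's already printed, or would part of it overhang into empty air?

Compare the two slices. At z = 0.28: the cube is present — its section is the full 14.5×24.5 rectangle (area 355.25 mm²); the cylinder at (0.5, 12) is not intersected at this z (z outside [0.5, 19]); the cube at (-2, 15.5) is not intersected at this z (z outside [0.5, 5.5]); Taking the first minus the rest: none of the subtracted shapes is present at this height, so the 14.5×24.5 cube is unchanged — area = 355.25 mm²; (rotated 5° about Z; rotation is an isometry so areas/perimeters/island counts are preserved). At z = 1.12: the cube (footprint 14.5×24.5) is included at this height (area 355.25 mm²); the r=10 cylinder at (0.5, 12) contributes a regular 16-gon of circumradius 10 (area = (16/2)·10.000²·sin(360°/16) = 306.15 mm²); the cube at (-2, 15.5) is present — its section is the full 23×5 rectangle (area 115.00 mm²); Subtracting the remaining from the first: starting from the 14.5×24.5 cube (355.25 mm²), the r=10 cylinder at (0.5, 12) partially overlaps it — only the 163.02 mm² overlap (of its 306.15 mm²) is removed, clipping the outline; the 23×5 cube at (-2, 15.5) partially overlaps it — only the 31.94 mm² overlap (of its 115.00 mm²) is removed, clipping the outline — area = 160.29 mm²; (rotated 5° about Z; rotation is an isometry so areas/perimeters/island counts are preserved). Checking containment: the cross-section at z = 1.12 is a subset of the cross-section at z = 0.28.

entirely on top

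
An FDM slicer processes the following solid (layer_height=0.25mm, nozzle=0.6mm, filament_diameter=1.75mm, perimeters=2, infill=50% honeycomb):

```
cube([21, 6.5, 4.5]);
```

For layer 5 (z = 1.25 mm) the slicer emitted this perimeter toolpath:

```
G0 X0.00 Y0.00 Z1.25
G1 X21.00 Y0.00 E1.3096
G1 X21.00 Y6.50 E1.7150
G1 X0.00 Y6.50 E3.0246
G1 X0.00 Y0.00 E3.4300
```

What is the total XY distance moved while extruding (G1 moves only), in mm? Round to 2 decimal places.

Sum the Euclidean lengths of each G1 segment: total = 55.00 mm.

55.00 mm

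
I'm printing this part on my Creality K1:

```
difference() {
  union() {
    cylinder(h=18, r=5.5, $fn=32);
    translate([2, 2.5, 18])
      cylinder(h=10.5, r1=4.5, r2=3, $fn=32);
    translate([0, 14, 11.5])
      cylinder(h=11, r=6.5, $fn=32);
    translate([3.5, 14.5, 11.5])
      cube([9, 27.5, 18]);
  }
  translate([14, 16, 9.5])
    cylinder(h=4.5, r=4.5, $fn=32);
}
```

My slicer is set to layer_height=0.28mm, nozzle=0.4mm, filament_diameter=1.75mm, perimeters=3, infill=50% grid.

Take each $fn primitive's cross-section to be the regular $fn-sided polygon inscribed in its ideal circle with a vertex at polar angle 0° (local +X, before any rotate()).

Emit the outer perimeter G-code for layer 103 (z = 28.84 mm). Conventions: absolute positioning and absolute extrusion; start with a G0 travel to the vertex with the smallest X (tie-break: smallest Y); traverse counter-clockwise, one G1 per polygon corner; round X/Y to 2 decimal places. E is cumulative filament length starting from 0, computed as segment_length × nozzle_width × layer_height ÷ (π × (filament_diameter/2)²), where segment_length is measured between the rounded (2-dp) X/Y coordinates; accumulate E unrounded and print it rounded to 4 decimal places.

At z = 28.84 mm: the cylinder is not intersected at this z (z outside [0, 18]); the cone at (2, 2.5) is absent (z outside [18, 28.5]); the cylinder at (0, 14) is absent (z outside [11.5, 22.5]); the cube at (3.5, 14.5) is present — its section is the full 9×27.5 rectangle; Merging all regions: only the 9×27.5 cube at (3.5, 14.5) is present, so the union is just that shape — 1 connected region; the cylinder at (14, 16) does not reach this height (z outside [9.5, 14]); Taking the first minus the rest: none of the subtracted shapes is present at this height, so that combined region is unchanged — 1 connected region. The outline is a single polygon with 4 vertices. Extrusion per mm of travel: 0.4 × 0.28 / (π × 0.875²) = 0.046564. Accumulating E over each segment gives final E = 3.3992.

G0 X3.50 Y14.50 Z28.84
G1 X12.50 Y14.50 E0.4191
G1 X12.50 Y42.00 E1.6996
G1 X3.50 Y42.00 E2.1187
G1 X3.50 Y14.50 E3.3992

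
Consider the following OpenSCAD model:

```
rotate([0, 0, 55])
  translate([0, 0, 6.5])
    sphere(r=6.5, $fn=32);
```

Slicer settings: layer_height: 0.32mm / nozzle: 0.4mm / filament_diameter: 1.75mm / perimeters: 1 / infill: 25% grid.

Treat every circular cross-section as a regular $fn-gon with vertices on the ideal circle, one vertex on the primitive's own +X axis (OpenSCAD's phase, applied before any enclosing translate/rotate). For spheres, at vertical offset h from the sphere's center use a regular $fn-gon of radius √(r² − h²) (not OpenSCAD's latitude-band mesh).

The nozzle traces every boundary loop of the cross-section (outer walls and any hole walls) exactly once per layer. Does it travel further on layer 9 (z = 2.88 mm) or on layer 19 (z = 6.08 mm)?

Layer 9 (z = 2.88): the sphere: section is a regular 32-gon, circumradius = √(r²−h²) = √(6.5²−3.62²) = 5.399 (perimeter = 2·32·5.399·sin(180°/32) = 33.87 mm); (rotated 55° about Z; rotation is an isometry so areas/perimeters/island counts are preserved). So its perimeter = 33.87 mm. Layer 19 (z = 6.08): the sphere: section is a regular 32-gon, circumradius = √(r²−h²) = √(6.5²−0.42²) = 6.486 (perimeter = 2·32·6.486·sin(180°/32) = 40.69 mm); (whole slice rotated 55° about Z — lengths, areas and connectivity unchanged). So its perimeter = 40.69 mm. Layer 19 is larger (40.69 vs 33.87 mm).

layer 19 (z = 6.08 mm)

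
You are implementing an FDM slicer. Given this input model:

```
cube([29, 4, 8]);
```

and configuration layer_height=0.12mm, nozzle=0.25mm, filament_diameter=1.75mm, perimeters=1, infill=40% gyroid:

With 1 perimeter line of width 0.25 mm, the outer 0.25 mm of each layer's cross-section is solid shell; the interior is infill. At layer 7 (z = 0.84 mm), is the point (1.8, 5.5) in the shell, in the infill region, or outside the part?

outside

At z = 0.84 mm: the cube is present — its section is the full 29×4 rectangle. Overall, the cross-section is a single solid region. The nearest boundary edge runs (29.00, 4.00)→(0.00, 4.00); distance from the point to it = 1.50 mm. The point is not inside any of the regions above, so it lies outside the cross-section (1.50 mm from the nearest boundary).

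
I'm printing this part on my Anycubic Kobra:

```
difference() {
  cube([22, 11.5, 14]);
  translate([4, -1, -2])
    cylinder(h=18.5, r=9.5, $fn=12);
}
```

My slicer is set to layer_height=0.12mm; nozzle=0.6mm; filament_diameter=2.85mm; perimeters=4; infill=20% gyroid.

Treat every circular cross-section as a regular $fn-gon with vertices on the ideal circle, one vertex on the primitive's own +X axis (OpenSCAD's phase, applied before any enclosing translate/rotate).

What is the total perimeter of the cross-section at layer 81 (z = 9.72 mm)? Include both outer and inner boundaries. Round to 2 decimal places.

At z = 9.72 mm: the 22×11.5 cube contributes its full rectangle (perimeter 67.00 mm); the r=9.5 cylinder at (4, -1) gives a regular 12-gon of circumradius 9.5 (constant along its height) (perimeter = 2·12·9.500·sin(180°/12) = 59.01 mm); Taking the first minus the rest: starting from the 22×11.5 cube, the r=9.5 cylinder at (4, -1) partially overlaps it — only the 90.18 mm² overlap (of its 270.75 mm²) is removed, clipping the outline — boundary = 64.20 mm. Overall, the cross-section is a single solid region. Total boundary length (outer) = 64.20 mm.

64.20 mm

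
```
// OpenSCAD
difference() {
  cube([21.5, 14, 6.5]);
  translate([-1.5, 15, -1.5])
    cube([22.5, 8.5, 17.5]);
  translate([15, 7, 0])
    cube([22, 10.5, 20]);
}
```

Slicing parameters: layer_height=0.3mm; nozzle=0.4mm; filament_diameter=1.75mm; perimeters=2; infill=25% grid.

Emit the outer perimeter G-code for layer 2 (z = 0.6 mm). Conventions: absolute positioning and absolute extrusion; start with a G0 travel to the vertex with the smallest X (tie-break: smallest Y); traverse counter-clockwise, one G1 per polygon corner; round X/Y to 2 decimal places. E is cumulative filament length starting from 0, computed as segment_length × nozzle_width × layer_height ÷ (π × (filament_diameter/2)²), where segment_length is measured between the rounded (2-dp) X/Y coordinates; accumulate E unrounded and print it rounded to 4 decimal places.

At z = 0.6 mm: the cube is present — its section is the full 21.5×14 rectangle; the cube at (-1.5, 15) (footprint 22.5×8.5) is included at this height; the 22×10.5 cube at (15, 7) contributes its full rectangle; After the difference (first − rest): starting from the 21.5×14 cube, the 22.5×8.5 cube at (-1.5, 15) misses the remaining region (no effect); the 22×10.5 cube at (15, 7) partially overlaps it — only the 45.50 mm² overlap (of its 231.00 mm²) is removed, clipping the outline — 1 connected region. The outline is a single polygon with 6 vertices. Extrusion per mm of travel: 0.4 × 0.3 / (π × 0.875²) = 0.049890. Accumulating E over each segment gives final E = 3.5422.

G0 X0.00 Y0.00 Z0.60
G1 X21.50 Y0.00 E1.0726
G1 X21.50 Y7.00 E1.4219
G1 X15.00 Y7.00 E1.7462
G1 X15.00 Y14.00 E2.0954
G1 X0.00 Y14.00 E2.8437
G1 X0.00 Y0.00 E3.5422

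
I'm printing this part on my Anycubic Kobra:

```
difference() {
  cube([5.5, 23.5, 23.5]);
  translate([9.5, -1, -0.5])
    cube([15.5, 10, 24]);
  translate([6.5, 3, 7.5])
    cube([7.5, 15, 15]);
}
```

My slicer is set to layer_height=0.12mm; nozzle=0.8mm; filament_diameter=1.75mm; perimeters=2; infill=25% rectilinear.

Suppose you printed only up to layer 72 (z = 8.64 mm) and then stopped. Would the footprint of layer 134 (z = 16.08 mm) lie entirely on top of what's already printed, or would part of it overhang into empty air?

entirely on top

Compare the two slices. At z = 8.64: the cube (footprint 5.5×23.5) is included at this height (area 129.25 mm²); the 15.5×10 cube at (9.5, -1) contributes its full rectangle (area 155.00 mm²); the 7.5×15 cube at (6.5, 3) contributes its full rectangle (area 112.50 mm²); After the difference (first − rest): starting from the 5.5×23.5 cube (129.25 mm²), the 15.5×10 cube at (9.5, -1) misses the remaining region (no effect); the 7.5×15 cube at (6.5, 3) misses the remaining region (no effect) — area = 129.25 mm². At z = 16.08: the cube (footprint 5.5×23.5) is included at this height (area 129.25 mm²); the cube at (9.5, -1) (footprint 15.5×10) is included at this height (area 155.00 mm²); the cube at (6.5, 3) is present — its section is the full 7.5×15 rectangle (area 112.50 mm²); Subtracting the remaining from the first: starting from the 5.5×23.5 cube (129.25 mm²), the 15.5×10 cube at (9.5, -1) misses the remaining region (no effect); the 7.5×15 cube at (6.5, 3) misses the remaining region (no effect) — area = 129.25 mm². Checking containment: the cross-section at z = 16.08 is a subset of the cross-section at z = 8.64.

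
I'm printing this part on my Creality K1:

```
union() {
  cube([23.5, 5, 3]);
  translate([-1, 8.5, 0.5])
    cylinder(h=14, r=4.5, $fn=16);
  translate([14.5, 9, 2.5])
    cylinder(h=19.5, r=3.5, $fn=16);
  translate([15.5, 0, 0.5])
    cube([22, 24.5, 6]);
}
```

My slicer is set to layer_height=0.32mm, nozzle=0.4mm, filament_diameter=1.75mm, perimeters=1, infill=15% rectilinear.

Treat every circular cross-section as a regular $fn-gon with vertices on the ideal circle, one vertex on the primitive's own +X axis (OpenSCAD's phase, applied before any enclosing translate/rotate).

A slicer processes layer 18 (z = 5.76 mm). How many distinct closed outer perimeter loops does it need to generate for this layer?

At z = 5.76 mm: the cube is not intersected at this z (z outside [0, 3]); the r=4.5 cylinder at (-1, 8.5) contributes a regular 16-gon of circumradius 4.5; the r=3.5 cylinder at (14.5, 9) gives a regular 16-gon of circumradius 3.5 (constant along its height); the cube at (15.5, 0) is present — its section is the full 22×24.5 rectangle; Merging all regions: the regions partially overlap (shared area 11.95 mm²), so overlapping operands fuse into one piece — 2 connected regions. The result has 2 disconnected regions.

2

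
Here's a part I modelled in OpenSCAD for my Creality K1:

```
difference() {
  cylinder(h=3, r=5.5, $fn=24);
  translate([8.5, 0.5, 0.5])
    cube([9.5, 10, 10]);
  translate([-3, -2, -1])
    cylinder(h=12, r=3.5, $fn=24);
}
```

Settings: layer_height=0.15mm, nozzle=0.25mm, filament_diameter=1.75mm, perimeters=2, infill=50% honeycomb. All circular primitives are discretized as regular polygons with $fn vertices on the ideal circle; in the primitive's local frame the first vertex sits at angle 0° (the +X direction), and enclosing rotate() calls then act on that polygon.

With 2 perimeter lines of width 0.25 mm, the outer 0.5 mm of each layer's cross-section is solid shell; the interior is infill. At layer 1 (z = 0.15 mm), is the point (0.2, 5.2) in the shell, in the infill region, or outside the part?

shell

At z = 0.15 mm: the cylinder: section is a regular 24-gon, circumradius r=5.5; the cube at (8.5, 0.5) is absent (z outside [0.5, 10.5]); the r=3.5 cylinder at (-3, -2) gives a regular 24-gon of circumradius 3.5 (constant along its height); After the difference (first − rest): starting from the r=5.5 cylinder, the r=3.5 cylinder at (-3, -2) partially overlaps it — only the 29.21 mm² overlap (of its 38.05 mm²) is removed, clipping the outline — 1 connected region. Overall, the cross-section is a single solid region. The nearest boundary edge runs (0.00, 5.50)→(1.42, 5.31); distance from the point to it = 0.27 mm. The point is inside the cross-section, 0.27 mm from the nearest boundary — within the 0.5 mm shell band (2 × 0.25).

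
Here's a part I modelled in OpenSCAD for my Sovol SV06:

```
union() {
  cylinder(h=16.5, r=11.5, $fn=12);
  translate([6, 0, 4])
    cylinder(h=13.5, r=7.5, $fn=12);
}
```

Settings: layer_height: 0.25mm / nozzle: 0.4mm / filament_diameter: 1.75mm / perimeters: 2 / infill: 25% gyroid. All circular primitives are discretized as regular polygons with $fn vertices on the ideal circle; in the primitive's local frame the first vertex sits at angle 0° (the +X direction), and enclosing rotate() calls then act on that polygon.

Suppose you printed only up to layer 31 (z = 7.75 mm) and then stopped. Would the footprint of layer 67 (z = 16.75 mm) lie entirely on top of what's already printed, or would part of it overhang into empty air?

Compare the two slices. At z = 7.75: the cylinder: section is a regular 12-gon, circumradius r=11.5 (area = (12/2)·11.500²·sin(360°/12) = 396.75 mm²); the r=7.5 cylinder at (6, 0) gives a regular 12-gon of circumradius 7.5 (constant along its height) (area = (12/2)·7.500²·sin(360°/12) = 168.75 mm²); Combining (union): the regions partially overlap — summed areas 565.50 mm² minus the doubly-counted overlap 147.77 mm² gives 417.73 mm² — area = 417.73 mm². At z = 16.75: the cylinder does not reach this height (z outside [0, 16.5]); the r=7.5 cylinder at (6, 0) contributes a regular 12-gon of circumradius 7.5 (area = (12/2)·7.500²·sin(360°/12) = 168.75 mm²); Merging all regions: only the r=7.5 cylinder at (6, 0) is present, so the union is just that shape — area = 168.75 mm². Checking containment: the cross-section at z = 16.75 is a subset of the cross-section at z = 7.75.

entirely on top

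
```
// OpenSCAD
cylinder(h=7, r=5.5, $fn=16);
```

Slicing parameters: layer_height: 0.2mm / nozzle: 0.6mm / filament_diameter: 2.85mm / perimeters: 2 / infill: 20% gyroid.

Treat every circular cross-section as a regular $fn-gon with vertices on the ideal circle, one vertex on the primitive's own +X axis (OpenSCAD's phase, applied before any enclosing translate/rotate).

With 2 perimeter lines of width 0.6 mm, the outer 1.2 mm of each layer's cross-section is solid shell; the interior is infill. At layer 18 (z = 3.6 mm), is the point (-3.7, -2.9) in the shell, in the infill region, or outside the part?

At z = 3.6 mm: the cylinder: section is a regular 16-gon, circumradius r=5.5. Overall, the cross-section is a single solid region. The nearest boundary edge runs (-5.08, -2.10)→(-3.89, -3.89); distance from the point to it = 0.71 mm. The point is inside the cross-section, 0.71 mm from the nearest boundary — within the 1.2 mm shell band (2 × 0.6).

shell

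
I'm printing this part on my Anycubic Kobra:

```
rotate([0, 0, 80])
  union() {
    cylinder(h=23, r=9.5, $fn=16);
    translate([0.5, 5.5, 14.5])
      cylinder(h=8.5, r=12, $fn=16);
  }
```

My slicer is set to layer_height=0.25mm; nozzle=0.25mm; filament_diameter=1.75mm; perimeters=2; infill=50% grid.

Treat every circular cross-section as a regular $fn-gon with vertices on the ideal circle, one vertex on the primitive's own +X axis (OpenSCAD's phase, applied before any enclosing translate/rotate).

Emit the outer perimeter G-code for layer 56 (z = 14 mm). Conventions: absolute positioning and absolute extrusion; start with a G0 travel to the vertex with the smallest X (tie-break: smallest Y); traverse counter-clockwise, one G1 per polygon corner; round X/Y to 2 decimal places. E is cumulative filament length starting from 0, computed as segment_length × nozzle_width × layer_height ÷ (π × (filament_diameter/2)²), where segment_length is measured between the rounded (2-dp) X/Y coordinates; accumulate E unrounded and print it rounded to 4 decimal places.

G0 X-9.36 Y1.65 Z14.00
G1 X-9.27 Y-2.06 E0.0964
G1 X-7.78 Y-5.45 E0.1927
G1 X-5.10 Y-8.01 E0.2890
G1 X-1.65 Y-9.36 E0.3852
G1 X2.06 Y-9.27 E0.4817
G1 X5.45 Y-7.78 E0.5779
G1 X8.01 Y-5.10 E0.6742
G1 X9.36 Y-1.65 E0.7704
G1 X9.27 Y2.06 E0.8669
G1 X7.78 Y5.45 E0.9631
G1 X5.10 Y8.01 E1.0594
G1 X1.65 Y9.36 E1.1557
G1 X-2.06 Y9.27 E1.2521
G1 X-5.45 Y7.78 E1.3483
G1 X-8.01 Y5.10 E1.4446
G1 X-9.36 Y1.65 E1.5409

At z = 14 mm: the cylinder: section is a regular 16-gon, circumradius r=9.5; the cylinder at (0.5, 5.5) is absent (z outside [14.5, 23]); Taking the union: only the r=9.5 cylinder is present, so the union is just that shape — 1 connected region; (rotated 80° about Z; rotation is an isometry so areas/perimeters/island counts are preserved). The outline is a single polygon with 16 vertices. Extrusion per mm of travel: 0.25 × 0.25 / (π × 0.875²) = 0.025984. Accumulating E over each segment gives final E = 1.5409.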